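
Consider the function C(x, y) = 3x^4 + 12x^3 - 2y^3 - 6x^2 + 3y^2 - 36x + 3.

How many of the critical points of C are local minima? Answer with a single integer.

2

C separates as a function of x plus a function of y, so ∇C=0 decouples.
∂C/∂x = 12(x - 1)(x + 1)(x + 3) = 0 at x ∈ {-3, -1, 1}; ∂C/∂y = -6y(y - 1) = 0 at y ∈ {0, 1}.
The Hessian is diagonal: diag(C_xx, C_yy). Second derivatives: C_xx(-3)=96, C_xx(-1)=-48, C_xx(1)=96; C_yy(0)=6, C_yy(1)=-6.
Local minima occur where both diagonal entries positive: (-3, 0), (1, 0). Count: 2.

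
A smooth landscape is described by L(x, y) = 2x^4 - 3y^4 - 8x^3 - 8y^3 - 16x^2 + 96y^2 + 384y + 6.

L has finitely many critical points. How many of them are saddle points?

L separates as a function of x plus a function of y, so ∇L=0 decouples.
∂L/∂x = 8x(x - 4)(x + 1) = 0 at x ∈ {-1, 0, 4}; ∂L/∂y = -12(y - 4)(y + 2)(y + 4) = 0 at y ∈ {-4, -2, 4}.
The Hessian is diagonal: diag(L_xx, L_yy). Second derivatives: L_xx(-1)=40, L_xx(0)=-32, L_xx(4)=160; L_yy(-4)=-192, L_yy(-2)=144, L_yy(4)=-576.
Saddle points occur where the two diagonal entries have opposite signs: (-1, -4), (-1, 4), (0, -2), (4, -4), (4, 4). Count: 5.

5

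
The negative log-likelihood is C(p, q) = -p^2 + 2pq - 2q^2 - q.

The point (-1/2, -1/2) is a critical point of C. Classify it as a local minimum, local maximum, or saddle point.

local maximum

The Hessian of C is constant: H = [[-2, 2], [2, -4]].
det(H) = (-2)·(-4) − 2² = 4.
det(H) > 0 and tr(H) = -6 < 0, so H is negative definite and the point is a local maximum.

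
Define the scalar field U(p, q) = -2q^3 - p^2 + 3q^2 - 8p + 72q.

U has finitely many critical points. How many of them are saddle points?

1

U separates as a function of p plus a function of q, so ∇U=0 decouples.
∂U/∂p = -2(p + 4) = 0 at p ∈ {-4}; ∂U/∂q = -6(q - 4)(q + 3) = 0 at q ∈ {-3, 4}.
The Hessian is diagonal: diag(U_pp, U_qq). Second derivatives: U_pp(-4)=-2; U_qq(-3)=42, U_qq(4)=-42.
Saddle points occur where the two diagonal entries have opposite signs: (-4, -3). Count: 1.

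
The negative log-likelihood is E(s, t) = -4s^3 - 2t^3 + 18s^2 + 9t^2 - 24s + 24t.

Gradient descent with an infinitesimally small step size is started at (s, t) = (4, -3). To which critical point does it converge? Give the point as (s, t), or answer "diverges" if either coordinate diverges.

E is separable, so gradient descent decouples: s follows -∂E/∂s, t follows -∂E/∂t.
∂E/∂s = -12(s - 2)(s - 1); at s=4 this is -72, so s increases.
∂E/∂t = -6(t - 4)(t + 1); at t=-3 this is -84, so t increases.
The s-coordinate has no critical point in that direction and runs off to infinity.

diverges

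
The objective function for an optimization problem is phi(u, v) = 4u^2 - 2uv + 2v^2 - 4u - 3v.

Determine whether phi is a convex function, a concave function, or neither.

convex

phi is quadratic, so its Hessian is the constant matrix H = [[8, -2], [-2, 4]].
det(H) = 28, tr(H) = 12.
det(H) > 0 and tr(H) > 0, so H is positive definite everywhere: convex.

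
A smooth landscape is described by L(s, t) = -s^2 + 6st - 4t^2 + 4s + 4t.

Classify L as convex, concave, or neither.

L is quadratic, so its Hessian is the constant matrix H = [[-2, 6], [6, -8]].
det(H) = -20, tr(H) = -10.
det(H) < 0, so H is indefinite: neither convex nor concave.

neither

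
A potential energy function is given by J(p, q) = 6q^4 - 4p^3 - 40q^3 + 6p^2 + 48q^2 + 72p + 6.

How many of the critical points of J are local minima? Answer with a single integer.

J separates as a function of p plus a function of q, so ∇J=0 decouples.
∂J/∂p = -12(p - 3)(p + 2) = 0 at p ∈ {-2, 3}; ∂J/∂q = 24q(q - 4)(q - 1) = 0 at q ∈ {0, 1, 4}.
The Hessian is diagonal: diag(J_pp, J_qq). Second derivatives: J_pp(-2)=60, J_pp(3)=-60; J_qq(0)=96, J_qq(1)=-72, J_qq(4)=288.
Local minima occur where both diagonal entries positive: (-2, 0), (-2, 4). Count: 2.

2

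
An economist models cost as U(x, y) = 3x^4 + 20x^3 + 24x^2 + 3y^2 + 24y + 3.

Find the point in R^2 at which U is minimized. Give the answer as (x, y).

(-4, -4)

U(x,y) separates as P(x) + Q(y) + 3, so its minimum is min P + min Q + 3.
P'(x) = 12x(x + 1)(x + 4) vanishes at x ∈ {-4, -1, 0}; Q'(y) = 6y + 24 vanishes at y ∈ {-4}.
Local minima of P (where P''>0): P(-4)=-128, P(0)=0. Local minima of Q: Q(-4)=-48.
So the global minimum of U is P(-4) + Q(-4) + 3 = -128 − 48 + 3 = -173, attained at (-4, -4).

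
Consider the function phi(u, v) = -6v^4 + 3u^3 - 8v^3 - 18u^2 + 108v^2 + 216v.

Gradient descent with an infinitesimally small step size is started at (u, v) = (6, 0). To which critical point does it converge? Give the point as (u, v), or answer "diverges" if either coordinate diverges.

phi is separable, so gradient descent decouples: u follows -∂phi/∂u, v follows -∂phi/∂v.
∂phi/∂u = 9u(u - 4); at u=6 this is 108, so u decreases.
∂phi/∂v = -24(v - 3)(v + 1)(v + 3); at v=0 this is 216, so v decreases.
u converges to its nearest critical value 4 (a local min of the u-part); v converges to -1. The iterate converges to (4, -1).

(4, -1)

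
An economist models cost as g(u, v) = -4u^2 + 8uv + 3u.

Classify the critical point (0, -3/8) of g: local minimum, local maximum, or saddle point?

The Hessian of g is constant: H = [[-8, 8], [8, 0]].
det(H) = (-8)·0 − 8² = -64.
Since det(H) < 0, H is indefinite and the critical point is a saddle point.

saddle point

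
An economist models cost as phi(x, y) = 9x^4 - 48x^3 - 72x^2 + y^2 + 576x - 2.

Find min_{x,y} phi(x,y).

phi(x,y) separates as P(x) + Q(y) − 2, so its minimum is min P + min Q − 2.
P'(x) = 36(x - 4)(x - 2)(x + 2) vanishes at x ∈ {-2, 2, 4}; Q'(y) = 2y vanishes at y ∈ {0}.
Local minima of P (where P''>0): P(-2)=-912, P(4)=384. Local minima of Q: Q(0)=0.
So the global minimum of phi is P(-2) + Q(0) − 2 = -912 + 0 − 2 = -914, attained at (-2, 0).

-914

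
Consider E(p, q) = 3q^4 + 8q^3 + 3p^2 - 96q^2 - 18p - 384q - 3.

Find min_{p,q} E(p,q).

-1822

E(p,q) separates as A(p) + B(q) − 3, so its minimum is min A + min B − 3.
A'(p) = 6p - 18 vanishes at p ∈ {3}; B'(q) = 12(q - 4)(q + 2)(q + 4) vanishes at q ∈ {-4, -2, 4}.
Local minima of A (where A''>0): A(3)=-27. Local minima of B: B(-4)=256, B(4)=-1792.
So the global minimum of E is A(3) + B(4) − 3 = -27 − 1792 − 3 = -1822, attained at (3, 4).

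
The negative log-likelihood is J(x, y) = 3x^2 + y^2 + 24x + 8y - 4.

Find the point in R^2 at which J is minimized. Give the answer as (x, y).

(-4, -4)

J(x,y) separates as P(x) + Q(y) − 4, so its minimum is min P + min Q − 4.
P'(x) = 6x + 24 vanishes at x ∈ {-4}; Q'(y) = 2y + 8 vanishes at y ∈ {-4}.
Local minima of P (where P''>0): P(-4)=-48. Local minima of Q: Q(-4)=-16.
So the global minimum of J is P(-4) + Q(-4) − 4 = -48 − 16 − 4 = -68, attained at (-4, -4).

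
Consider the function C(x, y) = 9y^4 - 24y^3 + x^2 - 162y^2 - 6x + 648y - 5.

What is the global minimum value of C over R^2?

C(x,y) separates as P(x) + Q(y) − 5, so its minimum is min P + min Q − 5.
P'(x) = 2x - 6 vanishes at x ∈ {3}; Q'(y) = 36(y - 3)(y - 2)(y + 3) vanishes at y ∈ {-3, 2, 3}.
Local minima of P (where P''>0): P(3)=-9. Local minima of Q: Q(-3)=-2025, Q(3)=567.
So the global minimum of C is P(3) + Q(-3) − 5 = -9 − 2025 − 5 = -2039, attained at (3, -3).

-2039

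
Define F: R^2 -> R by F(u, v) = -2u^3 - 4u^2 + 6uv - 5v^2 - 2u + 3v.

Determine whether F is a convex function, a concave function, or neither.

The term -2u^3 is cubic, so the Hessian is not constant.
∂²F/∂u² = -12u - 8, which takes both signs as u varies (negative for sufficiently large u). A diagonal entry of the Hessian changing sign means the Hessian is neither positive- nor negative-semidefinite on all of R^2.

neither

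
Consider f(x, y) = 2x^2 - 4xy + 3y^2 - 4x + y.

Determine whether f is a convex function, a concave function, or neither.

f is quadratic, so its Hessian is the constant matrix H = [[4, -4], [-4, 6]].
det(H) = 8, tr(H) = 10.
det(H) > 0 and tr(H) > 0, so H is positive definite everywhere: convex.

convex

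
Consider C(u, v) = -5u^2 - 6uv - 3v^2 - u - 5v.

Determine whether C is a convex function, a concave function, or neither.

concave

C is quadratic, so its Hessian is the constant matrix H = [[-10, -6], [-6, -6]].
det(H) = 24, tr(H) = -16.
det(H) > 0 and tr(H) < 0, so H is negative definite everywhere: concave.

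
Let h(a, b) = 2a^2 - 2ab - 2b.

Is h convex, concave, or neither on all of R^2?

neither

h is quadratic, so its Hessian is the constant matrix H = [[4, -2], [-2, 0]].
det(H) = -4, tr(H) = 4.
det(H) < 0, so H is indefinite: neither convex nor concave.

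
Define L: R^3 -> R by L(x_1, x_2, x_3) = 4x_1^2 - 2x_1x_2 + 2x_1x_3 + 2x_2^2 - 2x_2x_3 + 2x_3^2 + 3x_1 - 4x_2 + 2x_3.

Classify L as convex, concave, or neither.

L is quadratic, so its Hessian is the constant matrix H = [[8, -2, 2], [-2, 4, -2], [2, -2, 4]].
Leading principal minors: 8, 28, 80.
All positive ⇒ H ≻ 0 ⇒ convex.

convex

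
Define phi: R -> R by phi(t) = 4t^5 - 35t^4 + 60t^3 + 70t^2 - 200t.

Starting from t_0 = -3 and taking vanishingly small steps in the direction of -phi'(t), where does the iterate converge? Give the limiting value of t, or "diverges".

diverges

phi'(t) = 20(t - 5)(t - 2)(t - 1)(t + 1), so phi'(-3) = 6400.
Gradient descent moves in the -phi' direction, i.e. t is decreasing.
There is no critical point below t=-3, and phi' keeps the same sign, so the iterate runs off to −∞.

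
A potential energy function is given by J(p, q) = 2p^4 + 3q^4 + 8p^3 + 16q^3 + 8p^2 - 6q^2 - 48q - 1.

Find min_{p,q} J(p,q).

J(p,q) separates as A(p) + B(q) − 1, so its minimum is min A + min B − 1.
A'(p) = 8p(p + 1)(p + 2) vanishes at p ∈ {-2, -1, 0}; B'(q) = 12(q - 1)(q + 1)(q + 4) vanishes at q ∈ {-4, -1, 1}.
Local minima of A (where A''>0): A(-2)=0, A(0)=0. Local minima of B: B(-4)=-160, B(1)=-35.
So the global minimum of J is A(-2) + B(-4) − 1 = 0 − 160 − 1 = -161, attained at (-2, -4).

-161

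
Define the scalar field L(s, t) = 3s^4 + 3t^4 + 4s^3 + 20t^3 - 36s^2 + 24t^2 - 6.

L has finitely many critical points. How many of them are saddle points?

4

L separates as a function of s plus a function of t, so ∇L=0 decouples.
∂L/∂s = 12s(s - 2)(s + 3) = 0 at s ∈ {-3, 0, 2}; ∂L/∂t = 12t(t + 1)(t + 4) = 0 at t ∈ {-4, -1, 0}.
The Hessian is diagonal: diag(L_ss, L_tt). Second derivatives: L_ss(-3)=180, L_ss(0)=-72, L_ss(2)=120; L_tt(-4)=144, L_tt(-1)=-36, L_tt(0)=48.
Saddle points occur where the two diagonal entries have opposite signs: (-3, -1), (0, -4), (0, 0), (2, -1). Count: 4.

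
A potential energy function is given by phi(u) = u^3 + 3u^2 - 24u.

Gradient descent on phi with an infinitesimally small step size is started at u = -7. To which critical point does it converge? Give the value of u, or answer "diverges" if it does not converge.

diverges

phi'(u) = 3(u - 2)(u + 4), so phi'(-7) = 81.
Gradient descent moves in the -phi' direction, i.e. u is decreasing.
There is no critical point below u=-7, and phi' keeps the same sign, so the iterate runs off to −∞.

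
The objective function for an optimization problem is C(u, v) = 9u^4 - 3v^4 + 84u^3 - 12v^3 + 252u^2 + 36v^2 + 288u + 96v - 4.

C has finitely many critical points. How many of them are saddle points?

5

C separates as a function of u plus a function of v, so ∇C=0 decouples.
∂C/∂u = 36(u + 1)(u + 2)(u + 4) = 0 at u ∈ {-4, -2, -1}; ∂C/∂v = -12(v - 2)(v + 1)(v + 4) = 0 at v ∈ {-4, -1, 2}.
The Hessian is diagonal: diag(C_uu, C_vv). Second derivatives: C_uu(-4)=216, C_uu(-2)=-72, C_uu(-1)=108; C_vv(-4)=-216, C_vv(-1)=108, C_vv(2)=-216.
Saddle points occur where the two diagonal entries have opposite signs: (-4, -4), (-4, 2), (-2, -1), (-1, -4), (-1, 2). Count: 5.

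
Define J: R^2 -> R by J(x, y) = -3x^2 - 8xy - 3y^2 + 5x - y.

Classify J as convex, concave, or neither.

neither

J is quadratic, so its Hessian is the constant matrix H = [[-6, -8], [-8, -6]].
det(H) = -28, tr(H) = -12.
det(H) < 0, so H is indefinite: neither convex nor concave.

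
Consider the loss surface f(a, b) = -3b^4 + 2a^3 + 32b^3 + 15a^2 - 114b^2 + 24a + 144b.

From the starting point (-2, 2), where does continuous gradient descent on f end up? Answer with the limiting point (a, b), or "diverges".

(-1, 3)

f is separable, so gradient descent decouples: a follows -∂f/∂a, b follows -∂f/∂b.
∂f/∂a = 6(a + 1)(a + 4); at a=-2 this is -12, so a increases.
∂f/∂b = -12(b - 4)(b - 3)(b - 1); at b=2 this is -24, so b increases.
a converges to its nearest critical value -1 (a local min of the a-part); b converges to 3. The iterate converges to (-1, 3).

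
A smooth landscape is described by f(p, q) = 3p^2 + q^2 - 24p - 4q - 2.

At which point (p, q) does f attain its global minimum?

(4, 2)

f(p,q) separates as A(p) + B(q) − 2, so its minimum is min A + min B − 2.
A'(p) = 6p - 24 vanishes at p ∈ {4}; B'(q) = 2q - 4 vanishes at q ∈ {2}.
Local minima of A (where A''>0): A(4)=-48. Local minima of B: B(2)=-4.
So the global minimum of f is A(4) + B(2) − 2 = -48 − 4 − 2 = -54, attained at (4, 2).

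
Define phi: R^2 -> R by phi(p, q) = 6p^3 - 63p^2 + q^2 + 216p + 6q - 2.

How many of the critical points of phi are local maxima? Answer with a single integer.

0

phi separates as a function of p plus a function of q, so ∇phi=0 decouples.
∂phi/∂p = 18(p - 4)(p - 3) = 0 at p ∈ {3, 4}; ∂phi/∂q = 2(q + 3) = 0 at q ∈ {-3}.
The Hessian is diagonal: diag(phi_pp, phi_qq). Second derivatives: phi_pp(3)=-18, phi_pp(4)=18; phi_qq(-3)=2.
Local maxima occur where both diagonal entries negative: none. Count: 0.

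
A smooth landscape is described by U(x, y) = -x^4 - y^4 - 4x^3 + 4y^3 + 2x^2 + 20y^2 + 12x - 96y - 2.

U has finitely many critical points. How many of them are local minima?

1

U separates as a function of x plus a function of y, so ∇U=0 decouples.
∂U/∂x = -4(x - 1)(x + 1)(x + 3) = 0 at x ∈ {-3, -1, 1}; ∂U/∂y = -4(y - 4)(y - 2)(y + 3) = 0 at y ∈ {-3, 2, 4}.
The Hessian is diagonal: diag(U_xx, U_yy). Second derivatives: U_xx(-3)=-32, U_xx(-1)=16, U_xx(1)=-32; U_yy(-3)=-140, U_yy(2)=40, U_yy(4)=-56.
Local minima occur where both diagonal entries positive: (-1, 2). Count: 1.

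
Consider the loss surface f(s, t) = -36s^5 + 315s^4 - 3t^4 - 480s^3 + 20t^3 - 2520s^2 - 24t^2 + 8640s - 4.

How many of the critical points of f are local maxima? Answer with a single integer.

f separates as a function of s plus a function of t, so ∇f=0 decouples.
∂f/∂s = -180(s - 4)(s - 3)(s - 2)(s + 2) = 0 at s ∈ {-2, 2, 3, 4}; ∂f/∂t = -12t(t - 4)(t - 1) = 0 at t ∈ {0, 1, 4}.
The Hessian is diagonal: diag(f_ss, f_tt). Second derivatives: f_ss(-2)=21600, f_ss(2)=-1440, f_ss(3)=900, f_ss(4)=-2160; f_tt(0)=-48, f_tt(1)=36, f_tt(4)=-144.
Local maxima occur where both diagonal entries negative: (2, 0), (2, 4), (4, 0), (4, 4). Count: 4.

4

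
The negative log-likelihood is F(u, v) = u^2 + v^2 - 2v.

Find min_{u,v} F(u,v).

F(u,v) separates as P(u) + Q(v), so its minimum is min P + min Q.
P'(u) = 2u vanishes at u ∈ {0}; Q'(v) = 2v - 2 vanishes at v ∈ {1}.
Local minima of P (where P''>0): P(0)=0. Local minima of Q: Q(1)=-1.
So the global minimum of F is P(0) + Q(1) = 0 − 1 = -1, attained at (0, 1).

-1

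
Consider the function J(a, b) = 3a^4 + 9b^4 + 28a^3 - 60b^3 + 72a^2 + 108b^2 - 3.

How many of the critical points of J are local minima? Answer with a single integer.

J separates as a function of a plus a function of b, so ∇J=0 decouples.
∂J/∂a = 12a(a + 3)(a + 4) = 0 at a ∈ {-4, -3, 0}; ∂J/∂b = 36b(b - 3)(b - 2) = 0 at b ∈ {0, 2, 3}.
The Hessian is diagonal: diag(J_aa, J_bb). Second derivatives: J_aa(-4)=48, J_aa(-3)=-36, J_aa(0)=144; J_bb(0)=216, J_bb(2)=-72, J_bb(3)=108.
Local minima occur where both diagonal entries positive: (-4, 0), (-4, 3), (0, 0), (0, 3). Count: 4.

4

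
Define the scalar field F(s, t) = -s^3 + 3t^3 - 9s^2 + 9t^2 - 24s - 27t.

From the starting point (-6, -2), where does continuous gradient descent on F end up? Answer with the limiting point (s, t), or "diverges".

F is separable, so gradient descent decouples: s follows -∂F/∂s, t follows -∂F/∂t.
∂F/∂s = -3(s + 2)(s + 4); at s=-6 this is -24, so s increases.
∂F/∂t = 9(t - 1)(t + 3); at t=-2 this is -27, so t increases.
s converges to its nearest critical value -4 (a local min of the s-part); t converges to 1. The iterate converges to (-4, 1).

(-4, 1)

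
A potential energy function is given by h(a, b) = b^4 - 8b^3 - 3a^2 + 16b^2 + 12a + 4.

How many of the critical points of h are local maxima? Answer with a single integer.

h separates as a function of a plus a function of b, so ∇h=0 decouples.
∂h/∂a = -6(a - 2) = 0 at a ∈ {2}; ∂h/∂b = 4b(b - 4)(b - 2) = 0 at b ∈ {0, 2, 4}.
The Hessian is diagonal: diag(h_aa, h_bb). Second derivatives: h_aa(2)=-6; h_bb(0)=32, h_bb(2)=-16, h_bb(4)=32.
Local maxima occur where both diagonal entries negative: (2, 2). Count: 1.

1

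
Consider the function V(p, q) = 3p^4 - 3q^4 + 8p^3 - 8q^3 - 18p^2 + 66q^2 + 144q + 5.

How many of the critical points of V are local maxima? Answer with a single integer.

2

V separates as a function of p plus a function of q, so ∇V=0 decouples.
∂V/∂p = 12p(p - 1)(p + 3) = 0 at p ∈ {-3, 0, 1}; ∂V/∂q = -12(q - 3)(q + 1)(q + 4) = 0 at q ∈ {-4, -1, 3}.
The Hessian is diagonal: diag(V_pp, V_qq). Second derivatives: V_pp(-3)=144, V_pp(0)=-36, V_pp(1)=48; V_qq(-4)=-252, V_qq(-1)=144, V_qq(3)=-336.
Local maxima occur where both diagonal entries negative: (0, -4), (0, 3). Count: 2.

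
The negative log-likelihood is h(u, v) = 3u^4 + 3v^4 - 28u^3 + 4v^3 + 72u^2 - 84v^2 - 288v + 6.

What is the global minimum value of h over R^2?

h(u,v) separates as P(u) + Q(v) + 6, so its minimum is min P + min Q + 6.
P'(u) = 12u(u - 4)(u - 3) vanishes at u ∈ {0, 3, 4}; Q'(v) = 12(v - 4)(v + 2)(v + 3) vanishes at v ∈ {-3, -2, 4}.
Local minima of P (where P''>0): P(0)=0, P(4)=128. Local minima of Q: Q(-3)=243, Q(4)=-1472.
So the global minimum of h is P(0) + Q(4) + 6 = 0 − 1472 + 6 = -1466, attained at (0, 4).

-1466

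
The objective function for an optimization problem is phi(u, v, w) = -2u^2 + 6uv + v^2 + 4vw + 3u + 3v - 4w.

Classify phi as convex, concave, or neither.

phi is quadratic, so its Hessian is the constant matrix H = [[-4, 6, 0], [6, 2, 4], [0, 4, 0]].
Leading principal minors: -4, -44, 64.
Neither pattern holds ⇒ H is indefinite ⇒ neither convex nor concave.

neither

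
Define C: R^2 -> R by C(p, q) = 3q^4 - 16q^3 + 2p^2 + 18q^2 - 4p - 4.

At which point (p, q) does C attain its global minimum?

(1, 3)

C(p,q) separates as A(p) + B(q) − 4, so its minimum is min A + min B − 4.
A'(p) = 4p - 4 vanishes at p ∈ {1}; B'(q) = 12q(q - 3)(q - 1) vanishes at q ∈ {0, 1, 3}.
Local minima of A (where A''>0): A(1)=-2. Local minima of B: B(0)=0, B(3)=-27.
So the global minimum of C is A(1) + B(3) − 4 = -2 − 27 − 4 = -33, attained at (1, 3).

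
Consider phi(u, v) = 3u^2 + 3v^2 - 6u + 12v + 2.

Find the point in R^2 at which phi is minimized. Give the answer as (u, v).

phi(u,v) separates as P(u) + Q(v) + 2, so its minimum is min P + min Q + 2.
P'(u) = 6u - 6 vanishes at u ∈ {1}; Q'(v) = 6v + 12 vanishes at v ∈ {-2}.
Local minima of P (where P''>0): P(1)=-3. Local minima of Q: Q(-2)=-12.
So the global minimum of phi is P(1) + Q(-2) + 2 = -3 − 12 + 2 = -13, attained at (1, -2).

(1, -2)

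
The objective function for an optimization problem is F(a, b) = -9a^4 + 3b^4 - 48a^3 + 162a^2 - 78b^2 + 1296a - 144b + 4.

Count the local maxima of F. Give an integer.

F separates as a function of a plus a function of b, so ∇F=0 decouples.
∂F/∂a = -36(a - 3)(a + 3)(a + 4) = 0 at a ∈ {-4, -3, 3}; ∂F/∂b = 12(b - 4)(b + 1)(b + 3) = 0 at b ∈ {-3, -1, 4}.
The Hessian is diagonal: diag(F_aa, F_bb). Second derivatives: F_aa(-4)=-252, F_aa(-3)=216, F_aa(3)=-1512; F_bb(-3)=168, F_bb(-1)=-120, F_bb(4)=420.
Local maxima occur where both diagonal entries negative: (-4, -1), (3, -1). Count: 2.

2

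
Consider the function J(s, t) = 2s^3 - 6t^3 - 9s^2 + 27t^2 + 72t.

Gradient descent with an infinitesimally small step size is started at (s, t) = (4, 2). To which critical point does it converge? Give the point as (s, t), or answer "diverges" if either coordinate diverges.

J is separable, so gradient descent decouples: s follows -∂J/∂s, t follows -∂J/∂t.
∂J/∂s = 6s(s - 3); at s=4 this is 24, so s decreases.
∂J/∂t = -18(t - 4)(t + 1); at t=2 this is 108, so t decreases.
s converges to its nearest critical value 3 (a local min of the s-part); t converges to -1. The iterate converges to (3, -1).

(3, -1)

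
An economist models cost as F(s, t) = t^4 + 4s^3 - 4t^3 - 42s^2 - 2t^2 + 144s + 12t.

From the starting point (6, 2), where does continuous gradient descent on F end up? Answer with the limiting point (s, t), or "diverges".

(4, 3)

F is separable, so gradient descent decouples: s follows -∂F/∂s, t follows -∂F/∂t.
∂F/∂s = 12(s - 4)(s - 3); at s=6 this is 72, so s decreases.
∂F/∂t = 4(t - 3)(t - 1)(t + 1); at t=2 this is -12, so t increases.
s converges to its nearest critical value 4 (a local min of the s-part); t converges to 3. The iterate converges to (4, 3).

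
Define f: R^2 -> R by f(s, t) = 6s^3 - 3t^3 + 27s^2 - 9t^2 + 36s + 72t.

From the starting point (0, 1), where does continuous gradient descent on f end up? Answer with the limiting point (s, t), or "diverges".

f is separable, so gradient descent decouples: s follows -∂f/∂s, t follows -∂f/∂t.
∂f/∂s = 18(s + 1)(s + 2); at s=0 this is 36, so s decreases.
∂f/∂t = -9(t - 2)(t + 4); at t=1 this is 45, so t decreases.
s converges to its nearest critical value -1 (a local min of the s-part); t converges to -4. The iterate converges to (-1, -4).

(-1, -4)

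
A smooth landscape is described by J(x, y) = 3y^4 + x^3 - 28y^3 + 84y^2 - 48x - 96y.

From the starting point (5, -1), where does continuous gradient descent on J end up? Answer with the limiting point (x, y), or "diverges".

(4, 1)

J is separable, so gradient descent decouples: x follows -∂J/∂x, y follows -∂J/∂y.
∂J/∂x = 3(x - 4)(x + 4); at x=5 this is 27, so x decreases.
∂J/∂y = 12(y - 4)(y - 2)(y - 1); at y=-1 this is -360, so y increases.
x converges to its nearest critical value 4 (a local min of the x-part); y converges to 1. The iterate converges to (4, 1).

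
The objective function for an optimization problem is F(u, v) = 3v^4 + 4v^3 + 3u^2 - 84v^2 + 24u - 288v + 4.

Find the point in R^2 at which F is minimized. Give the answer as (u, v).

(-4, 4)

F(u,v) separates as P(u) + Q(v) + 4, so its minimum is min P + min Q + 4.
P'(u) = 6u + 24 vanishes at u ∈ {-4}; Q'(v) = 12(v - 4)(v + 2)(v + 3) vanishes at v ∈ {-3, -2, 4}.
Local minima of P (where P''>0): P(-4)=-48. Local minima of Q: Q(-3)=243, Q(4)=-1472.
So the global minimum of F is P(-4) + Q(4) + 4 = -48 − 1472 + 4 = -1516, attained at (-4, 4).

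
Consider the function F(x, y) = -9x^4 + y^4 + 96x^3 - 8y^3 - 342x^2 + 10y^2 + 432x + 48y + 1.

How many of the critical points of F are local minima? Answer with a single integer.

F separates as a function of x plus a function of y, so ∇F=0 decouples.
∂F/∂x = -36(x - 4)(x - 3)(x - 1) = 0 at x ∈ {1, 3, 4}; ∂F/∂y = 4(y - 4)(y - 3)(y + 1) = 0 at y ∈ {-1, 3, 4}.
The Hessian is diagonal: diag(F_xx, F_yy). Second derivatives: F_xx(1)=-216, F_xx(3)=72, F_xx(4)=-108; F_yy(-1)=80, F_yy(3)=-16, F_yy(4)=20.
Local minima occur where both diagonal entries positive: (3, -1), (3, 4). Count: 2.

2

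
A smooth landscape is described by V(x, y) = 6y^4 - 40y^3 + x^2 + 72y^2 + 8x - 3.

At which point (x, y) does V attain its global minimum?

(-4, 0)

V(x,y) separates as P(x) + Q(y) − 3, so its minimum is min P + min Q − 3.
P'(x) = 2x + 8 vanishes at x ∈ {-4}; Q'(y) = 24y(y - 3)(y - 2) vanishes at y ∈ {0, 2, 3}.
Local minima of P (where P''>0): P(-4)=-16. Local minima of Q: Q(0)=0, Q(3)=54.
So the global minimum of V is P(-4) + Q(0) − 3 = -16 + 0 − 3 = -19, attained at (-4, 0).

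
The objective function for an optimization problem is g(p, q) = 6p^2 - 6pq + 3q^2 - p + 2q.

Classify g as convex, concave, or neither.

g is quadratic, so its Hessian is the constant matrix H = [[12, -6], [-6, 6]].
det(H) = 36, tr(H) = 18.
det(H) > 0 and tr(H) > 0, so H is positive definite everywhere: convex.

convex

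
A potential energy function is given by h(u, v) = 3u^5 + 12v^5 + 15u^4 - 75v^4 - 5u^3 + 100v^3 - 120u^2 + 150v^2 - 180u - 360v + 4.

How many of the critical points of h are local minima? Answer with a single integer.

4

h separates as a function of u plus a function of v, so ∇h=0 decouples.
∂h/∂u = 15(u - 2)(u + 1)(u + 2)(u + 3) = 0 at u ∈ {-3, -2, -1, 2}; ∂h/∂v = 60(v - 3)(v - 2)(v - 1)(v + 1) = 0 at v ∈ {-1, 1, 2, 3}.
The Hessian is diagonal: diag(h_uu, h_vv). Second derivatives: h_uu(-3)=-150, h_uu(-2)=60, h_uu(-1)=-90, h_uu(2)=900; h_vv(-1)=-1440, h_vv(1)=240, h_vv(2)=-180, h_vv(3)=480.
Local minima occur where both diagonal entries positive: (-2, 1), (-2, 3), (2, 1), (2, 3). Count: 4.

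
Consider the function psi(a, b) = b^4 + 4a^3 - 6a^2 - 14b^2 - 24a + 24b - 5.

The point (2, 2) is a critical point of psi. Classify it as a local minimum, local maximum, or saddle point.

local minimum

The mixed partial ∂²psi/∂a∂b is 0, so the Hessian at any point is diag(psi_aa, psi_bb) = diag(12(2a - 1), 4(3b^2 - 7)).
At (2, 2): H = diag(36, 20).
Both eigenvalues are positive, so H is positive definite: a local minimum.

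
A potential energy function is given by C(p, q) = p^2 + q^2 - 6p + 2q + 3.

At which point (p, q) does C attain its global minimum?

C(p,q) separates as A(p) + B(q) + 3, so its minimum is min A + min B + 3.
A'(p) = 2p - 6 vanishes at p ∈ {3}; B'(q) = 2q + 2 vanishes at q ∈ {-1}.
Local minima of A (where A''>0): A(3)=-9. Local minima of B: B(-1)=-1.
So the global minimum of C is A(3) + B(-1) + 3 = -9 − 1 + 3 = -7, attained at (3, -1).

(3, -1)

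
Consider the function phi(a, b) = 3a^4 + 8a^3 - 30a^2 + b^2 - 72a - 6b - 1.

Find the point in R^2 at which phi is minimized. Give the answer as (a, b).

phi(a,b) separates as P(a) + Q(b) − 1, so its minimum is min P + min Q − 1.
P'(a) = 12(a - 2)(a + 1)(a + 3) vanishes at a ∈ {-3, -1, 2}; Q'(b) = 2b - 6 vanishes at b ∈ {3}.
Local minima of P (where P''>0): P(-3)=-27, P(2)=-152. Local minima of Q: Q(3)=-9.
So the global minimum of phi is P(2) + Q(3) − 1 = -152 − 9 − 1 = -162, attained at (2, 3).

(2, 3)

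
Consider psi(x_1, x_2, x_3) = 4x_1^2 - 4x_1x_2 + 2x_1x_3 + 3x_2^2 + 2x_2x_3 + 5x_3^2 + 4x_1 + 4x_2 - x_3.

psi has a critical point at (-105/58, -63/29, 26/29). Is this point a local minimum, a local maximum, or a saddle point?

The Hessian is constant: H = [[8, -4, 2], [-4, 6, 2], [2, 2, 10]].
Leading principal minors: Δ₁ = 8, Δ₂ = 32, Δ₃ = 232.
All leading minors are positive, so H is positive definite: a local minimum.

local minimum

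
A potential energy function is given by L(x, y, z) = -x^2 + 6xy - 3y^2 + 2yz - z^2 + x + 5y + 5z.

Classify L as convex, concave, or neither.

L is quadratic, so its Hessian is the constant matrix H = [[-2, 6, 0], [6, -6, 2], [0, 2, -2]].
Leading principal minors: -2, -24, 56.
Neither pattern holds ⇒ H is indefinite ⇒ neither convex nor concave.

neither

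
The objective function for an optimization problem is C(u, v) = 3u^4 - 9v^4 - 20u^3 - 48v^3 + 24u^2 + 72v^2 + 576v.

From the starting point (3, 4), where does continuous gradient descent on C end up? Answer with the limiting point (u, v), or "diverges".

diverges

C is separable, so gradient descent decouples: u follows -∂C/∂u, v follows -∂C/∂v.
∂C/∂u = 12u(u - 4)(u - 1); at u=3 this is -72, so u increases.
∂C/∂v = -36(v - 2)(v + 2)(v + 4); at v=4 this is -3456, so v increases.
The v-coordinate has no critical point in that direction and runs off to infinity.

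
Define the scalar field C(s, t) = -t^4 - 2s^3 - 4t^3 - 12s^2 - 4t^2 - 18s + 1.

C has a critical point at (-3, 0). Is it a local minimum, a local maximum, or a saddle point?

The mixed partial ∂²C/∂s∂t is 0, so the Hessian at any point is diag(C_ss, C_tt) = diag(-12(s + 2), -4(3t^2 + 6t + 2)).
At (-3, 0): H = diag(12, -8).
The eigenvalues have opposite signs, so H is indefinite: a saddle point.

saddle point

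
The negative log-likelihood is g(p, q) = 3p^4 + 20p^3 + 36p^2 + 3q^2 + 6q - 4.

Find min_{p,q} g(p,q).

g(p,q) separates as A(p) + B(q) − 4, so its minimum is min A + min B − 4.
A'(p) = 12p(p + 2)(p + 3) vanishes at p ∈ {-3, -2, 0}; B'(q) = 6q + 6 vanishes at q ∈ {-1}.
Local minima of A (where A''>0): A(-3)=27, A(0)=0. Local minima of B: B(-1)=-3.
So the global minimum of g is A(0) + B(-1) − 4 = 0 − 3 − 4 = -7, attained at (0, -1).

-7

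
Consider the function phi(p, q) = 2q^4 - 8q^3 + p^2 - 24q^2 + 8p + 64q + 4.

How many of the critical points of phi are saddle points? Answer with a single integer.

1

phi separates as a function of p plus a function of q, so ∇phi=0 decouples.
∂phi/∂p = 2(p + 4) = 0 at p ∈ {-4}; ∂phi/∂q = 8(q - 4)(q - 1)(q + 2) = 0 at q ∈ {-2, 1, 4}.
The Hessian is diagonal: diag(phi_pp, phi_qq). Second derivatives: phi_pp(-4)=2; phi_qq(-2)=144, phi_qq(1)=-72, phi_qq(4)=144.
Saddle points occur where the two diagonal entries have opposite signs: (-4, 1). Count: 1.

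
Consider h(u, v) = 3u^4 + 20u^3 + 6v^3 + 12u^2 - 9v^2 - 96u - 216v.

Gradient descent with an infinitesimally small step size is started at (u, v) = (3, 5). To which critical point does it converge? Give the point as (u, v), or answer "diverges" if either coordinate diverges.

h is separable, so gradient descent decouples: u follows -∂h/∂u, v follows -∂h/∂v.
∂h/∂u = 12(u - 1)(u + 2)(u + 4); at u=3 this is 840, so u decreases.
∂h/∂v = 18(v - 4)(v + 3); at v=5 this is 144, so v decreases.
u converges to its nearest critical value 1 (a local min of the u-part); v converges to 4. The iterate converges to (1, 4).

(1, 4)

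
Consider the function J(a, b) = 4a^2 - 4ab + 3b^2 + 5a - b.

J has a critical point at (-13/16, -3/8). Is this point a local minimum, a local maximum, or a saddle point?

local minimum

The Hessian of J is constant: H = [[8, -4], [-4, 6]].
det(H) = 8·6 − (-4)² = 32.
det(H) > 0 and tr(H) = 14 > 0, so H is positive definite and the point is a local minimum.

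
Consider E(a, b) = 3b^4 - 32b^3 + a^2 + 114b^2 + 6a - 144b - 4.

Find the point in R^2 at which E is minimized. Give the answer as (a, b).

(-3, 1)

E(a,b) separates as P(a) + Q(b) − 4, so its minimum is min P + min Q − 4.
P'(a) = 2a + 6 vanishes at a ∈ {-3}; Q'(b) = 12(b - 4)(b - 3)(b - 1) vanishes at b ∈ {1, 3, 4}.
Local minima of P (where P''>0): P(-3)=-9. Local minima of Q: Q(1)=-59, Q(4)=-32.
So the global minimum of E is P(-3) + Q(1) − 4 = -9 − 59 − 4 = -72, attained at (-3, 1).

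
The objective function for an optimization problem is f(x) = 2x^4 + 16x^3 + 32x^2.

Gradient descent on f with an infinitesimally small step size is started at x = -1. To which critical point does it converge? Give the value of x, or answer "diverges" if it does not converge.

0

f'(x) = 8x(x + 2)(x + 4), so f'(-1) = -24.
Gradient descent moves in the -f' direction, i.e. x is increasing.
The nearest critical point in that direction is x = 0, where f'' = 64 > 0 (a local minimum). The iterate converges there.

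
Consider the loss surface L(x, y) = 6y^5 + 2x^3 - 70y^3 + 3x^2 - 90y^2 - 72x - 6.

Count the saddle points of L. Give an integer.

L separates as a function of x plus a function of y, so ∇L=0 decouples.
∂L/∂x = 6(x - 3)(x + 4) = 0 at x ∈ {-4, 3}; ∂L/∂y = 30y(y - 3)(y + 1)(y + 2) = 0 at y ∈ {-2, -1, 0, 3}.
The Hessian is diagonal: diag(L_xx, L_yy). Second derivatives: L_xx(-4)=-42, L_xx(3)=42; L_yy(-2)=-300, L_yy(-1)=120, L_yy(0)=-180, L_yy(3)=1800.
Saddle points occur where the two diagonal entries have opposite signs: (-4, -1), (-4, 3), (3, -2), (3, 0). Count: 4.

4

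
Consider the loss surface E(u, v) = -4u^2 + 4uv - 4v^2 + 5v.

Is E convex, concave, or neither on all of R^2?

concave

E is quadratic, so its Hessian is the constant matrix H = [[-8, 4], [4, -8]].
det(H) = 48, tr(H) = -16.
det(H) > 0 and tr(H) < 0, so H is negative definite everywhere: concave.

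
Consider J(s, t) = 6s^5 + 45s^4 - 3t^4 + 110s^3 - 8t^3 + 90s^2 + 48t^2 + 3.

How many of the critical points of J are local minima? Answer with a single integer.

J separates as a function of s plus a function of t, so ∇J=0 decouples.
∂J/∂s = 30s(s + 1)(s + 2)(s + 3) = 0 at s ∈ {-3, -2, -1, 0}; ∂J/∂t = -12t(t - 2)(t + 4) = 0 at t ∈ {-4, 0, 2}.
The Hessian is diagonal: diag(J_ss, J_tt). Second derivatives: J_ss(-3)=-180, J_ss(-2)=60, J_ss(-1)=-60, J_ss(0)=180; J_tt(-4)=-288, J_tt(0)=96, J_tt(2)=-144.
Local minima occur where both diagonal entries positive: (-2, 0), (0, 0). Count: 2.

2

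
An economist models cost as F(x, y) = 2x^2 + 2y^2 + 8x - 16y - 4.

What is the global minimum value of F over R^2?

F(x,y) separates as P(x) + Q(y) − 4, so its minimum is min P + min Q − 4.
P'(x) = 4x + 8 vanishes at x ∈ {-2}; Q'(y) = 4y - 16 vanishes at y ∈ {4}.
Local minima of P (where P''>0): P(-2)=-8. Local minima of Q: Q(4)=-32.
So the global minimum of F is P(-2) + Q(4) − 4 = -8 − 32 − 4 = -44, attained at (-2, 4).

-44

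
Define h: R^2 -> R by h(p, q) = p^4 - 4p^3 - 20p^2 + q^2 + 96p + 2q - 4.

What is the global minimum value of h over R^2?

-284

h(p,q) separates as A(p) + B(q) − 4, so its minimum is min A + min B − 4.
A'(p) = 4(p - 4)(p - 2)(p + 3) vanishes at p ∈ {-3, 2, 4}; B'(q) = 2q + 2 vanishes at q ∈ {-1}.
Local minima of A (where A''>0): A(-3)=-279, A(4)=64. Local minima of B: B(-1)=-1.
So the global minimum of h is A(-3) + B(-1) − 4 = -279 − 1 − 4 = -284, attained at (-3, -1).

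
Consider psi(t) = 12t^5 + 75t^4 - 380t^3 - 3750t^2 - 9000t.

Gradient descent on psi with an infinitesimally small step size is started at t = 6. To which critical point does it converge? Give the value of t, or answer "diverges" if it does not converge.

psi'(t) = 60(t - 5)(t + 2)(t + 3)(t + 5), so psi'(6) = 47520.
Gradient descent moves in the -psi' direction, i.e. t is decreasing.
The nearest critical point in that direction is t = 5, where psi'' = 33600 > 0 (a local minimum). The iterate converges there.

5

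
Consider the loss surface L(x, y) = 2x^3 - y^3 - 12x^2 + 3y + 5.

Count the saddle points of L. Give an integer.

2

L separates as a function of x plus a function of y, so ∇L=0 decouples.
∂L/∂x = 6x(x - 4) = 0 at x ∈ {0, 4}; ∂L/∂y = -3(y - 1)(y + 1) = 0 at y ∈ {-1, 1}.
The Hessian is diagonal: diag(L_xx, L_yy). Second derivatives: L_xx(0)=-24, L_xx(4)=24; L_yy(-1)=6, L_yy(1)=-6.
Saddle points occur where the two diagonal entries have opposite signs: (0, -1), (4, 1). Count: 2.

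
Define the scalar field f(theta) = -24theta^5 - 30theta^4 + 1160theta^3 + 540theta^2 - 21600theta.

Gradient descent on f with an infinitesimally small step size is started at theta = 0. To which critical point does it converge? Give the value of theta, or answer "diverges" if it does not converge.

3

f'(theta) = -120(theta - 4)(theta - 3)(theta + 3)(theta + 5), so f'(0) = -21600.
Gradient descent moves in the -f' direction, i.e. theta is increasing.
The nearest critical point in that direction is theta = 3, where f'' = 5760 > 0 (a local minimum). The iterate converges there.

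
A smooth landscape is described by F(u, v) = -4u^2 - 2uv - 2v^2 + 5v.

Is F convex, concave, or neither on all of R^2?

concave

F is quadratic, so its Hessian is the constant matrix H = [[-8, -2], [-2, -4]].
det(H) = 28, tr(H) = -12.
det(H) > 0 and tr(H) < 0, so H is negative definite everywhere: concave.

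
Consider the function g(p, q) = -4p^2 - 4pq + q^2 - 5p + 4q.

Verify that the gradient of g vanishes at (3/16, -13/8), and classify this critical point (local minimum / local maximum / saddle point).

∇g = (-8p - 4q - 5, -4p + 2q + 4); substituting (3/16, -13/8) gives ∇g = (0, 0), so (3/16, -13/8) is indeed a critical point.
The Hessian of g is constant: H = [[-8, -4], [-4, 2]].
det(H) = (-8)·2 − (-4)² = -32.
Since det(H) < 0, H is indefinite and the critical point is a saddle point.

saddle point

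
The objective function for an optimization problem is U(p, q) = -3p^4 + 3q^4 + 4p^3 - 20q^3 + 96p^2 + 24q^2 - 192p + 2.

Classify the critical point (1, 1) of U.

saddle point

The mixed partial ∂²U/∂p∂q is 0, so the Hessian at any point is diag(U_pp, U_qq) = diag(12(-3p^2 + 2p + 16), 12(3q^2 - 10q + 4)).
At (1, 1): H = diag(180, -36).
The eigenvalues have opposite signs, so H is indefinite: a saddle point.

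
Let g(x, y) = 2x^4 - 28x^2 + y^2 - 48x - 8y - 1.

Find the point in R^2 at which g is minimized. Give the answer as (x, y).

(3, 4)

g(x,y) separates as P(x) + Q(y) − 1, so its minimum is min P + min Q − 1.
P'(x) = 8(x - 3)(x + 1)(x + 2) vanishes at x ∈ {-2, -1, 3}; Q'(y) = 2y - 8 vanishes at y ∈ {4}.
Local minima of P (where P''>0): P(-2)=16, P(3)=-234. Local minima of Q: Q(4)=-16.
So the global minimum of g is P(3) + Q(4) − 1 = -234 − 16 − 1 = -251, attained at (3, 4).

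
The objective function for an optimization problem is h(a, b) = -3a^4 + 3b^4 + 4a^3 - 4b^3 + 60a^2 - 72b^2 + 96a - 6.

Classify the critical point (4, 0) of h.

The mixed partial ∂²h/∂a∂b is 0, so the Hessian at any point is diag(h_aa, h_bb) = diag(12(-3a^2 + 2a + 10), 12(3b^2 - 2b - 12)).
At (4, 0): H = diag(-360, -144).
Both eigenvalues are negative, so H is negative definite: a local maximum.

local maximum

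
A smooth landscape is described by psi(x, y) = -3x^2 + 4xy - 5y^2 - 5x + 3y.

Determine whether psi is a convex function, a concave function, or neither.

concave

psi is quadratic, so its Hessian is the constant matrix H = [[-6, 4], [4, -10]].
det(H) = 44, tr(H) = -16.
det(H) > 0 and tr(H) < 0, so H is negative definite everywhere: concave.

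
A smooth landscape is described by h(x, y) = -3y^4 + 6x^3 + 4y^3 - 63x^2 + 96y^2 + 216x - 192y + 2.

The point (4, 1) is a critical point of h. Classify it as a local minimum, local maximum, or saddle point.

local minimum

The mixed partial ∂²h/∂x∂y is 0, so the Hessian at any point is diag(h_xx, h_yy) = diag(18(2x - 7), 12(-3y^2 + 2y + 16)).
At (4, 1): H = diag(18, 180).
Both eigenvalues are positive, so H is positive definite: a local minimum.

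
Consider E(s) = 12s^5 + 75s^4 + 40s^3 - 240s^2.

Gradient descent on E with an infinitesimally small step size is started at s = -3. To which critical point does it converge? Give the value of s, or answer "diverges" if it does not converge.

-2

E'(s) = 60s(s - 1)(s + 2)(s + 4), so E'(-3) = -720.
Gradient descent moves in the -E' direction, i.e. s is increasing.
The nearest critical point in that direction is s = -2, where E'' = 720 > 0 (a local minimum). The iterate converges there.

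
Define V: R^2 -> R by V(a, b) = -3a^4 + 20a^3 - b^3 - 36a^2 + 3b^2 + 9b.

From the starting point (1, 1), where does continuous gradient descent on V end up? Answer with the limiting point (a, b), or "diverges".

(2, -1)

V is separable, so gradient descent decouples: a follows -∂V/∂a, b follows -∂V/∂b.
∂V/∂a = -12a(a - 3)(a - 2); at a=1 this is -24, so a increases.
∂V/∂b = -3(b - 3)(b + 1); at b=1 this is 12, so b decreases.
a converges to its nearest critical value 2 (a local min of the a-part); b converges to -1. The iterate converges to (2, -1).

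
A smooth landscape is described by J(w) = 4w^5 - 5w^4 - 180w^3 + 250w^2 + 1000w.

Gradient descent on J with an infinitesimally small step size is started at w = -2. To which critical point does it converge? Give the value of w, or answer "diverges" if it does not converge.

-1

J'(w) = 20(w - 5)(w - 2)(w + 1)(w + 5), so J'(-2) = -1680.
Gradient descent moves in the -J' direction, i.e. w is increasing.
The nearest critical point in that direction is w = -1, where J'' = 1440 > 0 (a local minimum). The iterate converges there.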